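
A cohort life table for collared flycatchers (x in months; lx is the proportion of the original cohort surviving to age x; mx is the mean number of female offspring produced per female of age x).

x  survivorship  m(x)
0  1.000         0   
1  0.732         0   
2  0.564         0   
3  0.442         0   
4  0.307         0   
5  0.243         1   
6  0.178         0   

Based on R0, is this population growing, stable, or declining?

R0 = Σ lx·mx = 0 + 0 + 0 + 0 + 0 + 0.243 + 0 = 0.243
R0 < 1, so the population is declining.

declining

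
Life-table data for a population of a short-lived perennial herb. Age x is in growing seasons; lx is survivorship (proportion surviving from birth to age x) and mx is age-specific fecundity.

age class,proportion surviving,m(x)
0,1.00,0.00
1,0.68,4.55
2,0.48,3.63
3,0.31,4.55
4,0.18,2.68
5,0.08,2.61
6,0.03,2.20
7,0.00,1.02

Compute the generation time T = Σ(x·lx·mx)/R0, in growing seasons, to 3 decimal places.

lx·mx: 0, 3.094, 1.7424, 1.4105, 0.4824, 0.2088, 0.066, 0 → R0 = 7.0041
x·lx·mx: 0, 3.094, 3.4848, 4.2315, 1.9296, 1.044, 0.396, 0 → Σ = 14.1799
T = 14.1799 / 7.0041 = 2.024514… → 2.025

2.025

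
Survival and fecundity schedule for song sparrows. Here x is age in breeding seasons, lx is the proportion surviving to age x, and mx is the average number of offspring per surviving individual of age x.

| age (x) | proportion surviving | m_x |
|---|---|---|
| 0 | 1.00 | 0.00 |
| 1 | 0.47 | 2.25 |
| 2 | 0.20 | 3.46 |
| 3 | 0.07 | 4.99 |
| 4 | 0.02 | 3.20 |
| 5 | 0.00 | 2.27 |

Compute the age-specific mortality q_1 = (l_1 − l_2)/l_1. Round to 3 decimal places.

q_1 = (l_1 − l_2) / l_1 = (0.47 − 0.2) / 0.47
     = 0.27 / 0.47 = 0.574468… → 0.574

0.574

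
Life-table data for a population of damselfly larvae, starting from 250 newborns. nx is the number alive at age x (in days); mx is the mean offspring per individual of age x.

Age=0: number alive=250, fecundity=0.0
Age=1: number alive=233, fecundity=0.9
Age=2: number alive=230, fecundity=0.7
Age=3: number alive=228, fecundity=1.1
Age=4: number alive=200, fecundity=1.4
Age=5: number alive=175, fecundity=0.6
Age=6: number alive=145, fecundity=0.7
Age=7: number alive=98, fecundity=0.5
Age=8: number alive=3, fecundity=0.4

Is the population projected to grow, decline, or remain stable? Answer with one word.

lx = nx/n0 = nx/250: 1, 0.932, 0.92, 0.912, 0.8, 0.7, 0.58, 0.392, 0.012
R0 = Σ lx·mx = 0 + 0.8388 + 0.644 + 1.0032 + 1.12 + 0.42 + 0.406 + 0.196 + 0.0048 = 4.6328
R0 > 1, so the population is growing.

growing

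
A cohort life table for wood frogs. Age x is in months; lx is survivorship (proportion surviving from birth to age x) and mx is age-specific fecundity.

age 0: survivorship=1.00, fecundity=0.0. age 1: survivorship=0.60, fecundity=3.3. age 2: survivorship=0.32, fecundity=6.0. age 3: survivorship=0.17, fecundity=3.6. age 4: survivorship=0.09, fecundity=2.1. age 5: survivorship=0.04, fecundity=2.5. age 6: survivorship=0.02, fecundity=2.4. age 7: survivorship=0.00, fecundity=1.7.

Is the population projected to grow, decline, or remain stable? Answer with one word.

R0 = Σ lx·mx = 0 + 1.98 + 1.92 + 0.612 + 0.189 + 0.1 + 0.048 + 0 = 4.849
R0 > 1, so the population is growing.

growing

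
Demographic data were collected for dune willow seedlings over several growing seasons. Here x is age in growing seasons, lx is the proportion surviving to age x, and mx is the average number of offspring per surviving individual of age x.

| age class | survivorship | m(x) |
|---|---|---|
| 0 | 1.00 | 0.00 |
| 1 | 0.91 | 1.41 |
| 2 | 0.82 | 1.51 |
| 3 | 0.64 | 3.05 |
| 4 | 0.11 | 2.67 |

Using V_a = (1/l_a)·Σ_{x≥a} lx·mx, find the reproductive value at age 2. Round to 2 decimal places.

4.25

lx·mx for x ≥ 2: 1.2382, 1.952, 0.2937 → sum = 3.4839
V_2 = 3.4839 / l_2 = 3.4839 / 0.82 = 4.248659… → 4.25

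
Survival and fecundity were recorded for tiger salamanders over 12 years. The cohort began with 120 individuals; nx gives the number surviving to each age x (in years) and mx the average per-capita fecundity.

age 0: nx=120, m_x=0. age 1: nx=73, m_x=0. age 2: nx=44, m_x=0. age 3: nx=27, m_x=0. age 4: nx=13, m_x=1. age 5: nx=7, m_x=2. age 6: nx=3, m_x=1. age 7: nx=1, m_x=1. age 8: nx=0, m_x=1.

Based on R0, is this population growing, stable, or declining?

declining

lx = nx/n0 = nx/120: 1, 0.60833…, 0.36667…, 0.225, 0.10833…, 0.05833…, 0.025, 0.00833…, 0
R0 = Σ lx·mx = 0 + 0 + 0 + 0 + 0.108333… + 0.116667… + 0.025 + 0.008333… + 0 = 0.258333…
R0 < 1, so the population is declining.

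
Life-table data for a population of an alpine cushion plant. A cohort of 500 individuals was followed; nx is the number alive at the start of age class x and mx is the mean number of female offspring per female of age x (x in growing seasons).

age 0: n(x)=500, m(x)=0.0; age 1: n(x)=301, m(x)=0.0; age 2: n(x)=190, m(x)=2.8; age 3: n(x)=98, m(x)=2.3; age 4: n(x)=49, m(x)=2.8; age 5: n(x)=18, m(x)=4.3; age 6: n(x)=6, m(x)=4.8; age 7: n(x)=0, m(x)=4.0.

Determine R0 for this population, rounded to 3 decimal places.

lx = nx/n0 = nx/500: 1, 0.602, 0.38, 0.196, 0.098, 0.036, 0.012, 0
lx·mx by age: 0, 0, 1.064, 0.4508, 0.2744, 0.1548, 0.0576, 0
R0 = Σ lx·mx = 2.0016 → 2.002

2.002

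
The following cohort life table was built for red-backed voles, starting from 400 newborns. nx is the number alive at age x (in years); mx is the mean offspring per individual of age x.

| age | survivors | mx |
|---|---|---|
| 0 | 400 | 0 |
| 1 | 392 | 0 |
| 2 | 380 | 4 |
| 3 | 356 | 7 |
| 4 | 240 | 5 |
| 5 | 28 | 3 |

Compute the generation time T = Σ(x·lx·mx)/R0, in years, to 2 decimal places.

lx = nx/n0 = nx/400: 1, 0.98, 0.95, 0.89, 0.6, 0.07
lx·mx: 0, 0, 3.8, 6.23, 3, 0.21 → R0 = 13.24
x·lx·mx: 0, 0, 7.6, 18.69, 12, 1.05 → Σ = 39.34
T = 39.34 / 13.24 = 2.971299… → 2.97

2.97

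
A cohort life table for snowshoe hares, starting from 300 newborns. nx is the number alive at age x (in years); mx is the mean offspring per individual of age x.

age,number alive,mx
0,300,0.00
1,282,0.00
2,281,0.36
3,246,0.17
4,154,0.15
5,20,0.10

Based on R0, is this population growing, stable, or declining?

declining

lx = nx/n0 = nx/300: 1, 0.94, 0.93667…, 0.82, 0.51333…, 0.06667…
R0 = Σ lx·mx = 0 + 0 + 0.3372… + 0.1394 + 0.077… + 0.006667… = 0.560267…
R0 < 1, so the population is declining.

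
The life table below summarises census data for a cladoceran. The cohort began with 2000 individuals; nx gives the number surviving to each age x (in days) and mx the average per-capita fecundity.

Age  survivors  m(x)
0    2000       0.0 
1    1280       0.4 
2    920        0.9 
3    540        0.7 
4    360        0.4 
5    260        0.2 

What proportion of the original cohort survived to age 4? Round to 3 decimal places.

0.180

l_4 = n_4/n_0 = 360/2000 = 0.18 → 0.180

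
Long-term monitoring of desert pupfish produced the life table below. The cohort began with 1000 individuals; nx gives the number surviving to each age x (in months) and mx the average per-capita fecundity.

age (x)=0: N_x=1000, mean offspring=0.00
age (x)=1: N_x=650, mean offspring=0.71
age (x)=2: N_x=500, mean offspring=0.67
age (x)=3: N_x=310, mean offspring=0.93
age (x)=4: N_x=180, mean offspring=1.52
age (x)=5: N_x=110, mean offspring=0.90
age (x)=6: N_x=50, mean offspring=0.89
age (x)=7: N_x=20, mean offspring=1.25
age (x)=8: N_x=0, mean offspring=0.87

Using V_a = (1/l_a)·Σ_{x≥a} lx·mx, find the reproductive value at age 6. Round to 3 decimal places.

1.390

lx = nx/n0 = nx/1000: 1, 0.65, 0.5, 0.31, 0.18, 0.11, 0.05, 0.02, 0
lx·mx for x ≥ 6: 0.0445, 0.025, 0 → sum = 0.0695
V_6 = 0.0695 / l_6 = 0.0695 / 0.05 = 1.39 → 1.390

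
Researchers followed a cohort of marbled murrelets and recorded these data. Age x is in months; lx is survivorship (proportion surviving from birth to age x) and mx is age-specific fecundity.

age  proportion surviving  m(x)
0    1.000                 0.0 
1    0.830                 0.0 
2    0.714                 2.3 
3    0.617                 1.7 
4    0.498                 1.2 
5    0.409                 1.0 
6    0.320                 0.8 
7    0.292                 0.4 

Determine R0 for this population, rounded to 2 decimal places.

lx·mx by age: 0, 0, 1.6422, 1.0489, 0.5976, 0.409, 0.256, 0.1168
R0 = Σ lx·mx = 4.0705 → 4.07

4.07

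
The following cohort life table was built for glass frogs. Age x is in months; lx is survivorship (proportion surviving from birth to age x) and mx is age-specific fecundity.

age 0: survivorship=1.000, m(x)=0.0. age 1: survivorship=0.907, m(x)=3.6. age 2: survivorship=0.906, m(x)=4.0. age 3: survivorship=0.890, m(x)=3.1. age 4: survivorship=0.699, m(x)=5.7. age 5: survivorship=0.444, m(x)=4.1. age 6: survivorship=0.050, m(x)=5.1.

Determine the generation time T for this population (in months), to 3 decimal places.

lx·mx: 0, 3.2652, 3.624, 2.759, 3.9843, 1.8204, 0.255 → R0 = 15.7079
x·lx·mx: 0, 3.2652, 7.248, 8.277, 15.9372, 9.102, 1.53 → Σ = 45.3594
T = 45.3594 / 15.7079 = 2.887681… → 2.888

2.888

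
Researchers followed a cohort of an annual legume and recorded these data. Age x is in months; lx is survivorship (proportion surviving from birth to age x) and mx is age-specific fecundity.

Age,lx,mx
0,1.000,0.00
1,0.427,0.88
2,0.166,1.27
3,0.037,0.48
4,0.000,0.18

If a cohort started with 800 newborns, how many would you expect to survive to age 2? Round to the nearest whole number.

133

Expected survivors = N0 · l_2 = 800 × 0.166 = 132.8 → 133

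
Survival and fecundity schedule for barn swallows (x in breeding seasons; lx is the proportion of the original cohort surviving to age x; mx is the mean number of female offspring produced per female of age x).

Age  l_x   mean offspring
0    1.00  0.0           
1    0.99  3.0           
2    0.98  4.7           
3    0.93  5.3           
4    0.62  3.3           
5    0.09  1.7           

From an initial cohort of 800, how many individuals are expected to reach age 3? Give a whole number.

744

Expected survivors = N0 · l_3 = 800 × 0.93 = 744 → 744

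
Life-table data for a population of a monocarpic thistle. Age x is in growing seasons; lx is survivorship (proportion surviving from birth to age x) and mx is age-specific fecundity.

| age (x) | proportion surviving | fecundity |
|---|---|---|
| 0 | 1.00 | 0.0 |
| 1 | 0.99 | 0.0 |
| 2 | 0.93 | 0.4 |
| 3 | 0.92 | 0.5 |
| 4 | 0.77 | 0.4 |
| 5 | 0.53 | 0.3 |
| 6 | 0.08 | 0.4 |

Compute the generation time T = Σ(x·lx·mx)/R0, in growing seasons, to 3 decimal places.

3.263

lx·mx: 0, 0, 0.372, 0.46, 0.308, 0.159, 0.032 → R0 = 1.331
x·lx·mx: 0, 0, 0.744, 1.38, 1.232, 0.795, 0.192 → Σ = 4.343
T = 4.343 / 1.331 = 3.26296… → 3.263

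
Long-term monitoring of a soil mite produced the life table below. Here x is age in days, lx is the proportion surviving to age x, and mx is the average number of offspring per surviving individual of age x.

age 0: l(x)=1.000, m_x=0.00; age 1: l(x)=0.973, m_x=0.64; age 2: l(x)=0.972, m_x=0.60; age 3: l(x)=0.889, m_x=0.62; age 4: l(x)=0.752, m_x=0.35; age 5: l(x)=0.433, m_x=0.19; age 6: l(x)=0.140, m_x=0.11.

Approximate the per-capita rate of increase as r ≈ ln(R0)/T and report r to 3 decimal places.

0.318

R0 = Σ lx·mx = 0 + 0.62272 + 0.5832 + 0.55118 + 0.2632 + 0.08227 + 0.0154 = 2.11797
Σ x·lx·mx = 4.99921; T = 4.99921/2.11797 = 2.36038…
r ≈ ln(R0)/T = ln(2.11797)/2.36038… = 0.31794… → 0.318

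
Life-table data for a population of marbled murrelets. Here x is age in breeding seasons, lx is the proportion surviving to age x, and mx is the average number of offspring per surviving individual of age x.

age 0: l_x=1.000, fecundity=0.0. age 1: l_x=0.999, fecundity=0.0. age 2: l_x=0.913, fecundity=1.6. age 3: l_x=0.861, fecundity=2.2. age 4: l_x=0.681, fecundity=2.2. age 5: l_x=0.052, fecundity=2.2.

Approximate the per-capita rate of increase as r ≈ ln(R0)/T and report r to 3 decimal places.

0.525

R0 = Σ lx·mx = 0 + 0 + 1.4608 + 1.8942 + 1.4982 + 0.1144 = 4.9676
Σ x·lx·mx = 15.169; T = 15.169/4.9676 = 3.05359…
r ≈ ln(R0)/T = ln(4.9676)/3.05359… = 0.52494… → 0.525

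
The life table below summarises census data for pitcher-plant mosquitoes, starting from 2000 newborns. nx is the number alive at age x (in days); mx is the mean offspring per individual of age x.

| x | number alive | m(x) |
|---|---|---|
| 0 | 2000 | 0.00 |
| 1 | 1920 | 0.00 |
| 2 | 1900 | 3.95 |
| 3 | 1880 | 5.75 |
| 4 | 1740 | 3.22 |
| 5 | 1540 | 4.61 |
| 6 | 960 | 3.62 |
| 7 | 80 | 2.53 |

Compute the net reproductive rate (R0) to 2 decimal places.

lx = nx/n0 = nx/2000: 1, 0.96, 0.95, 0.94, 0.87, 0.77, 0.48, 0.04
lx·mx by age: 0, 0, 3.7525, 5.405, 2.8014, 3.5497, 1.7376, 0.1012
R0 = Σ lx·mx = 17.3474 → 17.35

17.35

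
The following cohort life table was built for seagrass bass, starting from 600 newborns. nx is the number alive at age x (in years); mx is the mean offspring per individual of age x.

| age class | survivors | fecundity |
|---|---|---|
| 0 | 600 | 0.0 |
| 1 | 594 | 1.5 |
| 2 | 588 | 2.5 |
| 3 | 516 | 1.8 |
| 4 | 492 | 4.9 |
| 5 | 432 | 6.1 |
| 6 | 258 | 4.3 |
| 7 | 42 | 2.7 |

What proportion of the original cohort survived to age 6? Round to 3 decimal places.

l_6 = n_6/n_0 = 258/600 = 0.43 → 0.430

0.430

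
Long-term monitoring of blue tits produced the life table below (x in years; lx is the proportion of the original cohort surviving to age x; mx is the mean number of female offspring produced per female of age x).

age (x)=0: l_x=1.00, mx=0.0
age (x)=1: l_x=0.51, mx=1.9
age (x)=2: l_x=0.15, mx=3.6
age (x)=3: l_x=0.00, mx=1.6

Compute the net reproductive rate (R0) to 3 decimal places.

lx·mx by age: 0, 0.969, 0.54, 0
R0 = Σ lx·mx = 1.509 → 1.509

1.509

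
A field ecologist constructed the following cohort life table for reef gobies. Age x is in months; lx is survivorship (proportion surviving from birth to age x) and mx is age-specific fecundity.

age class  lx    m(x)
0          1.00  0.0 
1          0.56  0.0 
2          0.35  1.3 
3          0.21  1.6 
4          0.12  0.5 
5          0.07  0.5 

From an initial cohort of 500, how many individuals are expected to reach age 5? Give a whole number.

35

Expected survivors = N0 · l_5 = 500 × 0.07 = 35 → 35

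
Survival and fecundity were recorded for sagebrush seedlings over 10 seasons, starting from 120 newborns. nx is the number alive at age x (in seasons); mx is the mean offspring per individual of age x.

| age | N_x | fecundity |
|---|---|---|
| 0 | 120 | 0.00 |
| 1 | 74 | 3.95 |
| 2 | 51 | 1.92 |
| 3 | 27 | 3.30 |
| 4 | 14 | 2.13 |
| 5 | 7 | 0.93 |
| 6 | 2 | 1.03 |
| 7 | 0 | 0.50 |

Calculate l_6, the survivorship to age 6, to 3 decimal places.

0.017

l_6 = n_6/n_0 = 2/120 = 0.016667… → 0.017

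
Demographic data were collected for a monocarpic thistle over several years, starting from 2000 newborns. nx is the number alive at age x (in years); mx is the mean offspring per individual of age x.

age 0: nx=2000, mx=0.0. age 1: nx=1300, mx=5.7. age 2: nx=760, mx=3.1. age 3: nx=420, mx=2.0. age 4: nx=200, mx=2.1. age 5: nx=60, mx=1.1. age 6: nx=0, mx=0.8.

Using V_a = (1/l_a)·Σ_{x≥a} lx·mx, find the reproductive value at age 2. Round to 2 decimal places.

lx = nx/n0 = nx/2000: 1, 0.65, 0.38, 0.21, 0.1, 0.03, 0
lx·mx for x ≥ 2: 1.178, 0.42, 0.21, 0.033, 0 → sum = 1.841
V_2 = 1.841 / l_2 = 1.841 / 0.38 = 4.844737… → 4.84

4.84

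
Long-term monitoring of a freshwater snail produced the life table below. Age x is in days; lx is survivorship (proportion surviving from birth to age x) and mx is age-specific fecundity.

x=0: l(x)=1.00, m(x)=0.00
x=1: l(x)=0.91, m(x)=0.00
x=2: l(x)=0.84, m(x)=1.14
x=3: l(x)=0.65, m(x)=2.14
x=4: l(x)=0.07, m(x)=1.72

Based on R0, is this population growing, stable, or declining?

growing

R0 = Σ lx·mx = 0 + 0 + 0.9576 + 1.391 + 0.1204 = 2.469
R0 > 1, so the population is growing.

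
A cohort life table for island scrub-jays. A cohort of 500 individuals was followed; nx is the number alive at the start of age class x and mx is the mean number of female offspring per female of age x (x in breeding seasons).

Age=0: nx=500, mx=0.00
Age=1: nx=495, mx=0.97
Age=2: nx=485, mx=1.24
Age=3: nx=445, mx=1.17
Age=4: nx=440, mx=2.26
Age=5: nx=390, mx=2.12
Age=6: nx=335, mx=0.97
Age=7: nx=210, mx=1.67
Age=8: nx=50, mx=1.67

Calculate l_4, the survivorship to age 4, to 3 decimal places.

0.880

l_4 = n_4/n_0 = 440/500 = 0.88 → 0.880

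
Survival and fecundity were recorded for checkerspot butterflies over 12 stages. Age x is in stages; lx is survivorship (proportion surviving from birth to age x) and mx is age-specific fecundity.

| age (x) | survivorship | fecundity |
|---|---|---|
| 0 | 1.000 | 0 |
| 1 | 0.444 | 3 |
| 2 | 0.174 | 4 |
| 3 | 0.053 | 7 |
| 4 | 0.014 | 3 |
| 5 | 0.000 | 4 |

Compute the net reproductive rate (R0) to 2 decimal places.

lx·mx by age: 0, 1.332, 0.696, 0.371, 0.042, 0
R0 = Σ lx·mx = 2.441 → 2.44

2.44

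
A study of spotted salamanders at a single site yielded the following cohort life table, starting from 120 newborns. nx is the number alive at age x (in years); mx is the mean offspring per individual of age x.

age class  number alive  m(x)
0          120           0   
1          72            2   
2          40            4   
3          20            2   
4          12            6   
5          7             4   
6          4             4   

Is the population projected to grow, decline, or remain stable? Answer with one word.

growing

lx = nx/n0 = nx/120: 1, 0.6, 0.33333…, 0.16667…, 0.1, 0.05833…, 0.03333…
R0 = Σ lx·mx = 0 + 1.2 + 1.333333… + 0.333333… + 0.6 + 0.233333… + 0.133333… = 3.833333…
R0 > 1, so the population is growing.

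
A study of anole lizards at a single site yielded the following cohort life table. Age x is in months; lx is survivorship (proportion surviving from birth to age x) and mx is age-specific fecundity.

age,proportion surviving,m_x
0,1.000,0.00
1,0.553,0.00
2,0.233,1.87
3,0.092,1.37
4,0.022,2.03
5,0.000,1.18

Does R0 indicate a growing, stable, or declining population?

R0 = Σ lx·mx = 0 + 0 + 0.43571 + 0.12604 + 0.04466 + 0 = 0.60641
R0 < 1, so the population is declining.

declining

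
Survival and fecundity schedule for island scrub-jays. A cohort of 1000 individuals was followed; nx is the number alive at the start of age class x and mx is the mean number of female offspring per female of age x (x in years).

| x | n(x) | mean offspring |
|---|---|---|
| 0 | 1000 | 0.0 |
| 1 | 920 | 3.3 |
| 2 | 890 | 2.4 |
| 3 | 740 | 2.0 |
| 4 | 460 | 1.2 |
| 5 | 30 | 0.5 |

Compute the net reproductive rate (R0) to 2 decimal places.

lx = nx/n0 = nx/1000: 1, 0.92, 0.89, 0.74, 0.46, 0.03
lx·mx by age: 0, 3.036, 2.136, 1.48, 0.552, 0.015
R0 = Σ lx·mx = 7.219 → 7.22

7.22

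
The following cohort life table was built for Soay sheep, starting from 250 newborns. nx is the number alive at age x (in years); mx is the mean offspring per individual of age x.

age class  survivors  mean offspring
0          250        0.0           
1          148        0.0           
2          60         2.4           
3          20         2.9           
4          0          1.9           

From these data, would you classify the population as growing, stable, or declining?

lx = nx/n0 = nx/250: 1, 0.592, 0.24, 0.08, 0
R0 = Σ lx·mx = 0 + 0 + 0.576 + 0.232 + 0 = 0.808
R0 < 1, so the population is declining.

declining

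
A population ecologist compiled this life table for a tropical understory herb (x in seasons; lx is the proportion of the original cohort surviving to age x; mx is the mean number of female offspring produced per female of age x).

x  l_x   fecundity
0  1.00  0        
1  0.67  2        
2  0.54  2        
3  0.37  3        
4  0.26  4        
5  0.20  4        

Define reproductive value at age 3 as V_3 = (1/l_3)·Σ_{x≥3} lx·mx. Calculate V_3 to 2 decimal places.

lx·mx for x ≥ 3: 1.11, 1.04, 0.8 → sum = 2.95
V_3 = 2.95 / l_3 = 2.95 / 0.37 = 7.972973… → 7.97

7.97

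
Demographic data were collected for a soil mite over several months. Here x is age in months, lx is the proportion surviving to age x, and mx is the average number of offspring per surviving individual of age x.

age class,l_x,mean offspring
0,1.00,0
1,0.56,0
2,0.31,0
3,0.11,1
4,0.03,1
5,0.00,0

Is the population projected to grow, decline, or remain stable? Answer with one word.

declining

R0 = Σ lx·mx = 0 + 0 + 0 + 0.11 + 0.03 + 0 = 0.14
R0 < 1, so the population is declining.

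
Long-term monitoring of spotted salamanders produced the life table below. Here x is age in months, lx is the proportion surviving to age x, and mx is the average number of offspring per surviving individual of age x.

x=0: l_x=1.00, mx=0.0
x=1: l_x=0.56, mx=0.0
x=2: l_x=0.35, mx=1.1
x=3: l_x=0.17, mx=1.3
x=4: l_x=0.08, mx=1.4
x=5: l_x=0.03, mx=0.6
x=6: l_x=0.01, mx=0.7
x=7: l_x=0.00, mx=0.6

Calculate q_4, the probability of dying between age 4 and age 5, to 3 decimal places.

0.625

q_4 = (l_4 − l_5) / l_4 = (0.08 − 0.03) / 0.08
     = 0.05 / 0.08 = 0.625 → 0.625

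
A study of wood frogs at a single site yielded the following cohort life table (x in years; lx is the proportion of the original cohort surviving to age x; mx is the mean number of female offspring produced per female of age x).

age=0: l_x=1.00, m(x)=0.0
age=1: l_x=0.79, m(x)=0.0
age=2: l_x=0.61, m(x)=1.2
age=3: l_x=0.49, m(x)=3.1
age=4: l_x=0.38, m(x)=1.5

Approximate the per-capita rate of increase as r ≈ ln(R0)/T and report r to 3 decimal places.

R0 = Σ lx·mx = 0 + 0 + 0.732 + 1.519 + 0.57 = 2.821
Σ x·lx·mx = 8.301; T = 8.301/2.821 = 2.94257…
r ≈ ln(R0)/T = ln(2.821)/2.94257… = 0.35244… → 0.352

0.352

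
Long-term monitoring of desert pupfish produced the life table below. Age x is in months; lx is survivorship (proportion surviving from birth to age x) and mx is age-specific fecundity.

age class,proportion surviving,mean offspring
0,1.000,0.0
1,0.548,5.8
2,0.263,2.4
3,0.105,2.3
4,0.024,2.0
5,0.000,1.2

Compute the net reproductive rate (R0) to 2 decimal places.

4.10

lx·mx by age: 0, 3.1784, 0.6312, 0.2415, 0.048, 0
R0 = Σ lx·mx = 4.0991 → 4.10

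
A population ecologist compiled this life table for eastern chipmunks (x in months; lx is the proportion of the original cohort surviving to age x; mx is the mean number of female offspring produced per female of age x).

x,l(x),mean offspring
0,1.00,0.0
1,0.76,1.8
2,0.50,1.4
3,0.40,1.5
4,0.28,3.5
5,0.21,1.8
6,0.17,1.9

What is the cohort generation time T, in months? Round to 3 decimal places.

lx·mx: 0, 1.368, 0.7, 0.6, 0.98, 0.378, 0.323 → R0 = 4.349
x·lx·mx: 0, 1.368, 1.4, 1.8, 3.92, 1.89, 1.938 → Σ = 12.316
T = 12.316 / 4.349 = 2.831915… → 2.832

2.832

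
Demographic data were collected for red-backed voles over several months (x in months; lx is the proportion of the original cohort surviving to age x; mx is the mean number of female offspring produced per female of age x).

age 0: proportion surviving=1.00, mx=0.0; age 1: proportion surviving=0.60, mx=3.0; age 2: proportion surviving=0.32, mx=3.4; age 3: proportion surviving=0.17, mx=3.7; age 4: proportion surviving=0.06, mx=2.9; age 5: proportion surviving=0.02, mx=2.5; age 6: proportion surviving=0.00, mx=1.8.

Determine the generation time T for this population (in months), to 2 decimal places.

lx·mx: 0, 1.8, 1.088, 0.629, 0.174, 0.05, 0 → R0 = 3.741
x·lx·mx: 0, 1.8, 2.176, 1.887, 0.696, 0.25, 0 → Σ = 6.809
T = 6.809 / 3.741 = 1.820102… → 1.82

1.82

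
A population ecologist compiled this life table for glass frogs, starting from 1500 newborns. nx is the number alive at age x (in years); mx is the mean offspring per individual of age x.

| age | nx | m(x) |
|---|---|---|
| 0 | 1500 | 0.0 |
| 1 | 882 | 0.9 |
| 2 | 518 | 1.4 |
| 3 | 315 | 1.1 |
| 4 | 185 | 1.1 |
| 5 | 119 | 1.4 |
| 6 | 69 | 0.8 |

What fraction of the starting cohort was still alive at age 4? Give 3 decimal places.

l_4 = n_4/n_0 = 185/1500 = 0.123333… → 0.123

0.123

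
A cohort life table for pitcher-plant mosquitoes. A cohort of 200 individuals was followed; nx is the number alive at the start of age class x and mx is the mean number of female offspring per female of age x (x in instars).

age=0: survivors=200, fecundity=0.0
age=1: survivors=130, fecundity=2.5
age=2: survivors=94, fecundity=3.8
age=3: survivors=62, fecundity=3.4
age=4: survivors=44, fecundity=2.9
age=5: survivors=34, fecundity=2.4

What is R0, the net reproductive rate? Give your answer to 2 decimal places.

5.51

lx = nx/n0 = nx/200: 1, 0.65, 0.47, 0.31, 0.22, 0.17
lx·mx by age: 0, 1.625, 1.786, 1.054, 0.638, 0.408
R0 = Σ lx·mx = 5.511 → 5.51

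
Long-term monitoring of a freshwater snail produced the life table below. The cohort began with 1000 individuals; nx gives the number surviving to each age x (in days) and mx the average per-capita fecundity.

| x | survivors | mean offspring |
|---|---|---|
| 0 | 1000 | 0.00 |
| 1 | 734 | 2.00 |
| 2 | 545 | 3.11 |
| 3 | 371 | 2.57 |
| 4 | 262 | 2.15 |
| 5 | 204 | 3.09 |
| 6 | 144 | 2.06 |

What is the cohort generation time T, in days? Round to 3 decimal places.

lx = nx/n0 = nx/1000: 1, 0.734, 0.545, 0.371, 0.262, 0.204, 0.144
lx·mx: 0, 1.468, 1.69495, 0.95347, 0.5633, 0.63036, 0.29664 → R0 = 5.60672
x·lx·mx: 0, 1.468, 3.3899, 2.86041, 2.2532, 3.1518, 1.77984 → Σ = 14.90315
T = 14.90315 / 5.60672 = 2.658087… → 2.658

2.658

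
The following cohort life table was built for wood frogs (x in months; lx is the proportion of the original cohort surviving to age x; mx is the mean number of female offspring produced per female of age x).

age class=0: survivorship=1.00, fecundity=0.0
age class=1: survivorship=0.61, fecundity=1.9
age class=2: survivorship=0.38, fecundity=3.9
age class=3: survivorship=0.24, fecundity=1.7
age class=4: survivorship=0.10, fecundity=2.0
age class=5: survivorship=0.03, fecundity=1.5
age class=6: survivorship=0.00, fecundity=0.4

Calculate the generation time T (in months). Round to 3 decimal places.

lx·mx: 0, 1.159, 1.482, 0.408, 0.2, 0.045, 0 → R0 = 3.294
x·lx·mx: 0, 1.159, 2.964, 1.224, 0.8, 0.225, 0 → Σ = 6.372
T = 6.372 / 3.294 = 1.934426… → 1.934

1.934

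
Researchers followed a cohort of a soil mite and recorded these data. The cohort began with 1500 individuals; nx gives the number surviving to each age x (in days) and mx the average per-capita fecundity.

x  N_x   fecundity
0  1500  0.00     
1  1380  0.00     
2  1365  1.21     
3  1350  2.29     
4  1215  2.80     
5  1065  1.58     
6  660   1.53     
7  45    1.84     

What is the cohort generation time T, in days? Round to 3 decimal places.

lx = nx/n0 = nx/1500: 1, 0.92, 0.91, 0.9, 0.81, 0.71, 0.44, 0.03
lx·mx: 0, 0, 1.1011, 2.061, 2.268, 1.1218, 0.6732, 0.0552 → R0 = 7.2803
x·lx·mx: 0, 0, 2.2022, 6.183, 9.072, 5.609, 4.0392, 0.3864 → Σ = 27.4918
T = 27.4918 / 7.2803 = 3.776191… → 3.776

3.776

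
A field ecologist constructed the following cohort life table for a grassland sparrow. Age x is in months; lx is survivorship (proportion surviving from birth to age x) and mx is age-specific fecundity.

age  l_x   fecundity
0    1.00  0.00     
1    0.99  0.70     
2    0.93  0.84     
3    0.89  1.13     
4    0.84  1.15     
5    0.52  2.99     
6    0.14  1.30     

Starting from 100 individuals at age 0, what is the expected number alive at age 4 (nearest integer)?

84

Expected survivors = N0 · l_4 = 100 × 0.84 = 84 → 84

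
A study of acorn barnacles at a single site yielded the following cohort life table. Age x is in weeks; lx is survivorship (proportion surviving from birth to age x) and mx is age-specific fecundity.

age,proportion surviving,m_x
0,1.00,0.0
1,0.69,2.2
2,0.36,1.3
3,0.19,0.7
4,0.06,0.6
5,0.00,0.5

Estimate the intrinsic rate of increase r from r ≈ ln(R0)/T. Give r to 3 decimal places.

0.552

R0 = Σ lx·mx = 0 + 1.518 + 0.468 + 0.133 + 0.036 + 0 = 2.155
Σ x·lx·mx = 2.997; T = 2.997/2.155 = 1.39072…
r ≈ ln(R0)/T = ln(2.155)/1.39072… = 0.55208… → 0.552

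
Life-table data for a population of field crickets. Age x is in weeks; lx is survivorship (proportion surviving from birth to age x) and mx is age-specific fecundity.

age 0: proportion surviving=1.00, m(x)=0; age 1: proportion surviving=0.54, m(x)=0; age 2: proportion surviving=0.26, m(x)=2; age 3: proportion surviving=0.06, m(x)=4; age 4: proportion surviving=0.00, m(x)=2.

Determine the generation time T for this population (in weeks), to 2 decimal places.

2.32

lx·mx: 0, 0, 0.52, 0.24, 0 → R0 = 0.76
x·lx·mx: 0, 0, 1.04, 0.72, 0 → Σ = 1.76
T = 1.76 / 0.76 = 2.315789… → 2.32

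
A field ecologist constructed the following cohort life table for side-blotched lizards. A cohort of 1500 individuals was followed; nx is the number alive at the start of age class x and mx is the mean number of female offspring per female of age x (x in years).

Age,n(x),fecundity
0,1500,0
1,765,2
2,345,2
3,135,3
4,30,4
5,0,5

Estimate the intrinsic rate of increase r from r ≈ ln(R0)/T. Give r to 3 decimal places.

lx = nx/n0 = nx/1500: 1, 0.51, 0.23, 0.09, 0.02, 0
R0 = Σ lx·mx = 0 + 1.02 + 0.46 + 0.27 + 0.08 + 0 = 1.83
Σ x·lx·mx = 3.07; T = 3.07/1.83 = 1.6776…
r ≈ ln(R0)/T = ln(1.83)/1.6776… = 0.36023… → 0.360

0.360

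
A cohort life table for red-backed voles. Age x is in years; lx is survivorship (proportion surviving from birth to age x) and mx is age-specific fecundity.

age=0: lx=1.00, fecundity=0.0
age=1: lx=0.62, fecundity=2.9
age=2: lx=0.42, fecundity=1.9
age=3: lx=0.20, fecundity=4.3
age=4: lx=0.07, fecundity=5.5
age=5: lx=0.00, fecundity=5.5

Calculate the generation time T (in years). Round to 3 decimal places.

1.956

lx·mx: 0, 1.798, 0.798, 0.86, 0.385, 0 → R0 = 3.841
x·lx·mx: 0, 1.798, 1.596, 2.58, 1.54, 0 → Σ = 7.514
T = 7.514 / 3.841 = 1.956261… → 1.956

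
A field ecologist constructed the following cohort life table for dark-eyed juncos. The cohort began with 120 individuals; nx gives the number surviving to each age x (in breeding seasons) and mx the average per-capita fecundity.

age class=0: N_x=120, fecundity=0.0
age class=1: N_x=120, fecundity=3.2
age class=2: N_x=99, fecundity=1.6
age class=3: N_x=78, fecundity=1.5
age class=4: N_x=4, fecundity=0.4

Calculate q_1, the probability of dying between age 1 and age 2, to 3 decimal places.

0.175

lx = nx/n0 = nx/120: 1, 1, 0.825, 0.65, 0.03333…
q_1 = (l_1 − l_2) / l_1 = (1 − 0.825) / 1
     = 0.175 / 1 = 0.175 → 0.175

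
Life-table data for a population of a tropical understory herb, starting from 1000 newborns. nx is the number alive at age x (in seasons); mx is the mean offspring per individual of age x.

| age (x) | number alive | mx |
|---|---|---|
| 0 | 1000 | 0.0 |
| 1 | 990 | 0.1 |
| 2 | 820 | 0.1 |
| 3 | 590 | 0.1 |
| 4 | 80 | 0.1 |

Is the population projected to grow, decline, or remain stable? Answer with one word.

lx = nx/n0 = nx/1000: 1, 0.99, 0.82, 0.59, 0.08
R0 = Σ lx·mx = 0 + 0.099 + 0.082 + 0.059 + 0.008 = 0.248
R0 < 1, so the population is declining.

declining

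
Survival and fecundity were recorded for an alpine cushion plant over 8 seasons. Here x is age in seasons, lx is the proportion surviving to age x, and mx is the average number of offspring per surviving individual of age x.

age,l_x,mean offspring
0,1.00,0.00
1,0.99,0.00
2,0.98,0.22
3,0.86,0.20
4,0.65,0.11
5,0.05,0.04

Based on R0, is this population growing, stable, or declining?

declining

R0 = Σ lx·mx = 0 + 0 + 0.2156 + 0.172 + 0.0715 + 0.002 = 0.4611
R0 < 1, so the population is declining.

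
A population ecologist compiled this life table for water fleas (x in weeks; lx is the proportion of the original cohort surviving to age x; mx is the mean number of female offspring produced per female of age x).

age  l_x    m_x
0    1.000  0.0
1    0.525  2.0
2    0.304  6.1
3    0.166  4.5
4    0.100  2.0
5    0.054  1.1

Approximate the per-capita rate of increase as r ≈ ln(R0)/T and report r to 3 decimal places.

R0 = Σ lx·mx = 0 + 1.05 + 1.8544 + 0.747 + 0.2 + 0.0594 = 3.9108
Σ x·lx·mx = 8.0968; T = 8.0968/3.9108 = 2.07037…
r ≈ ln(R0)/T = ln(3.9108)/2.07037… = 0.6587… → 0.659

0.659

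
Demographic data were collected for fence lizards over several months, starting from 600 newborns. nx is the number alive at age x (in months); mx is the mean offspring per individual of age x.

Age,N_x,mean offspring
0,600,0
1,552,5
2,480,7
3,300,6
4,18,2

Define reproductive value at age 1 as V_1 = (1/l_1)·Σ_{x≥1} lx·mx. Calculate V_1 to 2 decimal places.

lx = nx/n0 = nx/600: 1, 0.92, 0.8, 0.5, 0.03
lx·mx for x ≥ 1: 4.6, 5.6, 3, 0.06 → sum = 13.26
V_1 = 13.26 / l_1 = 13.26 / 0.92 = 14.413043… → 14.41

14.41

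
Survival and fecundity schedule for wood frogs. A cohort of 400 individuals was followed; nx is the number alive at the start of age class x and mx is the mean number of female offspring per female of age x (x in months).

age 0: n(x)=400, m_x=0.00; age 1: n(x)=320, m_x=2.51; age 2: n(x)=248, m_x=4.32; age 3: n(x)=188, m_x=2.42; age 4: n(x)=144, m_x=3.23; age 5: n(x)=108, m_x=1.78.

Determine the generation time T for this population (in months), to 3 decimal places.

2.388

lx = nx/n0 = nx/400: 1, 0.8, 0.62, 0.47, 0.36, 0.27
lx·mx: 0, 2.008, 2.6784, 1.1374, 1.1628, 0.4806 → R0 = 7.4672
x·lx·mx: 0, 2.008, 5.3568, 3.4122, 4.6512, 2.403 → Σ = 17.8312
T = 17.8312 / 7.4672 = 2.387937… → 2.388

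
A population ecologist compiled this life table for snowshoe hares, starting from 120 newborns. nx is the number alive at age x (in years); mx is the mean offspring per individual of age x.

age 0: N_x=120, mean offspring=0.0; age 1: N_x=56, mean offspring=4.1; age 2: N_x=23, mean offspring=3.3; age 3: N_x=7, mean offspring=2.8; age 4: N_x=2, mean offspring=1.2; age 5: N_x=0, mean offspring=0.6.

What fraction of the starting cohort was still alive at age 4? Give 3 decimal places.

0.017

l_4 = n_4/n_0 = 2/120 = 0.016667… → 0.017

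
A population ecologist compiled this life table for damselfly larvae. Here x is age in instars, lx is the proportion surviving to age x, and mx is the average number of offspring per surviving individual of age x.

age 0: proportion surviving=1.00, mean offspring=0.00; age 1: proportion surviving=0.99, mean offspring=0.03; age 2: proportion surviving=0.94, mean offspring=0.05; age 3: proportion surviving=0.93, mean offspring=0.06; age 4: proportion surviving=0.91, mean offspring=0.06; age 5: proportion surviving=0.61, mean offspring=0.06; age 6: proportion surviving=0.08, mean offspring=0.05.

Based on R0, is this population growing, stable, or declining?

R0 = Σ lx·mx = 0 + 0.0297 + 0.047 + 0.0558 + 0.0546 + 0.0366 + 0.004 = 0.2277
R0 < 1, so the population is declining.

declining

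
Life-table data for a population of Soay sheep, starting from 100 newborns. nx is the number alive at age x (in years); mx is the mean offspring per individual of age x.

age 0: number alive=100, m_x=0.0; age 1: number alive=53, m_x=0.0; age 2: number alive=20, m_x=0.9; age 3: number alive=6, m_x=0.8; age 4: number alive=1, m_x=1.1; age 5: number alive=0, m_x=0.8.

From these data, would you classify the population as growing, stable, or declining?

lx = nx/n0 = nx/100: 1, 0.53, 0.2, 0.06, 0.01, 0
R0 = Σ lx·mx = 0 + 0 + 0.18 + 0.048 + 0.011 + 0 = 0.239
R0 < 1, so the population is declining.

declining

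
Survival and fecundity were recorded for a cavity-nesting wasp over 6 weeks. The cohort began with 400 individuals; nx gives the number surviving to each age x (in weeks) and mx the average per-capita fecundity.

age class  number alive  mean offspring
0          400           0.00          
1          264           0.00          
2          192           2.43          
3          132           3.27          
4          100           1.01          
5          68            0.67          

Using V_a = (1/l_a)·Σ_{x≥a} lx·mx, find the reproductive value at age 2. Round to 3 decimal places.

lx = nx/n0 = nx/400: 1, 0.66, 0.48, 0.33, 0.25, 0.17
lx·mx for x ≥ 2: 1.1664, 1.0791, 0.2525, 0.1139 → sum = 2.6119
V_2 = 2.6119 / l_2 = 2.6119 / 0.48 = 5.441458… → 5.441

5.441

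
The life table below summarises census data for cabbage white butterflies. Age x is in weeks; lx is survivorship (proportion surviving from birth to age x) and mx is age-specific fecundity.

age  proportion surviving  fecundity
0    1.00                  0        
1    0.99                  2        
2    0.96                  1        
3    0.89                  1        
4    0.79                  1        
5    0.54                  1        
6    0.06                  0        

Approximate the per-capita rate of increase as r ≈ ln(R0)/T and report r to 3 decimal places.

R0 = Σ lx·mx = 0 + 1.98 + 0.96 + 0.89 + 0.79 + 0.54 + 0 = 5.16
Σ x·lx·mx = 12.43; T = 12.43/5.16 = 2.40891…
r ≈ ln(R0)/T = ln(5.16)/2.40891… = 0.68119… → 0.681

0.681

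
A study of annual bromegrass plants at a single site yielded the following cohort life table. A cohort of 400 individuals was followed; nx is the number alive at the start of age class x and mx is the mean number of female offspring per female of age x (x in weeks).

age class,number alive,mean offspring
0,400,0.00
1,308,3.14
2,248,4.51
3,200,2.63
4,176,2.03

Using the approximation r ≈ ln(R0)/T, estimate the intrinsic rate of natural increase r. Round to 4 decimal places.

0.9581

lx = nx/n0 = nx/400: 1, 0.77, 0.62, 0.5, 0.44
R0 = Σ lx·mx = 0 + 2.4178 + 2.7962 + 1.315 + 0.8932 = 7.4222
Σ x·lx·mx = 15.528; T = 15.528/7.4222 = 2.0921…
r ≈ ln(R0)/T = ln(7.4222)/2.0921… = 0.958116… → 0.9581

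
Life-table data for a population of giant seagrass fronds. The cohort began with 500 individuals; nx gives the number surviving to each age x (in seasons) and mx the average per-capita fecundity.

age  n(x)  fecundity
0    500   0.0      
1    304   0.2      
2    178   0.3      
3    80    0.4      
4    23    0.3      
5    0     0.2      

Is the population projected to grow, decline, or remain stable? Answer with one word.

lx = nx/n0 = nx/500: 1, 0.608, 0.356, 0.16, 0.046, 0
R0 = Σ lx·mx = 0 + 0.1216 + 0.1068 + 0.064 + 0.0138 + 0 = 0.3062
R0 < 1, so the population is declining.

declining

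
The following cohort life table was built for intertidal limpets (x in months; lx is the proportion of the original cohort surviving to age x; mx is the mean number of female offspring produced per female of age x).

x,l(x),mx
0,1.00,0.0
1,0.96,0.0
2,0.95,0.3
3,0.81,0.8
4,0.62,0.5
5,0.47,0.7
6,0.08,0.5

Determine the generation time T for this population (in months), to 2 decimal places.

3.50

lx·mx: 0, 0, 0.285, 0.648, 0.31, 0.329, 0.04 → R0 = 1.612
x·lx·mx: 0, 0, 0.57, 1.944, 1.24, 1.645, 0.24 → Σ = 5.639
T = 5.639 / 1.612 = 3.498139… → 3.50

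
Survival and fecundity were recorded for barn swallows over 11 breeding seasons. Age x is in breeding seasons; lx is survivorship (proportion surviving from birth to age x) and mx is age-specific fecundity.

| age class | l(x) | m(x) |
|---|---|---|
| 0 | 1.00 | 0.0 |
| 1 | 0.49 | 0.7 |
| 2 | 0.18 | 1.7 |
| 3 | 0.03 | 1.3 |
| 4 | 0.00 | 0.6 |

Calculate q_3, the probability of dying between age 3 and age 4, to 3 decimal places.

q_3 = (l_3 − l_4) / l_3 = (0.03 − 0) / 0.03
     = 0.03 / 0.03 = 1 → 1.000

1.000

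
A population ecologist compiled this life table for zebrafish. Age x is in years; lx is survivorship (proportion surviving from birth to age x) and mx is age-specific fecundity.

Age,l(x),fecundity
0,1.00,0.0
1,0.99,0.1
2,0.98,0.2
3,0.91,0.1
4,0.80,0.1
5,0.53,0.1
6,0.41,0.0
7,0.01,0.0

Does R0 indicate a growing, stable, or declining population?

declining

R0 = Σ lx·mx = 0 + 0.099 + 0.196 + 0.091 + 0.08 + 0.053 + 0 + 0 = 0.519
R0 < 1, so the population is declining.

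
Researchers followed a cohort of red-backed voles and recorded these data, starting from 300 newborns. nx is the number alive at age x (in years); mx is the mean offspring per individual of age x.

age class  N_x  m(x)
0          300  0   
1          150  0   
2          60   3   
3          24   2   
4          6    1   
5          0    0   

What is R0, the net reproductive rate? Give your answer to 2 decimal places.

lx = nx/n0 = nx/300: 1, 0.5, 0.2, 0.08, 0.02, 0
lx·mx by age: 0, 0, 0.6, 0.16, 0.02, 0
R0 = Σ lx·mx = 0.78 → 0.78

0.78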